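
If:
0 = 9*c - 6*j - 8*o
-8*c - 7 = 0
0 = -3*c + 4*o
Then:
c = -7/8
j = -7/16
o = -21/32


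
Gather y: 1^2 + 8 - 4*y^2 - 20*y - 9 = -4*y^2 - 20*y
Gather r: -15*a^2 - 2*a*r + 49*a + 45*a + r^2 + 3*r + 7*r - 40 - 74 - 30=-15*a^2 + 94*a + r^2 + r*(10 - 2*a) - 144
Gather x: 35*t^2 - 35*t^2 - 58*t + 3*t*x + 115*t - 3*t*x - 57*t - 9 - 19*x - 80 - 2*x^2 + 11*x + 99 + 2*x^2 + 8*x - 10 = 0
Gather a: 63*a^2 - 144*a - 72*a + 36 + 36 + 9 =63*a^2 - 216*a + 81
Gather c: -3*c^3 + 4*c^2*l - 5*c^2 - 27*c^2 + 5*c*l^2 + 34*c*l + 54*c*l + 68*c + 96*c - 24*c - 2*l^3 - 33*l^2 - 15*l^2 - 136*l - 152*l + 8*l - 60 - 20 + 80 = -3*c^3 + c^2*(4*l - 32) + c*(5*l^2 + 88*l + 140) - 2*l^3 - 48*l^2 - 280*l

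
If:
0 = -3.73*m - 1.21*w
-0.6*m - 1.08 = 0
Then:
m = -1.80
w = 5.55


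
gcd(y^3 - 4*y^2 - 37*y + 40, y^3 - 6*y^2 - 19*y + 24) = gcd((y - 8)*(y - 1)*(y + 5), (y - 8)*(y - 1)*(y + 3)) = y^2 - 9*y + 8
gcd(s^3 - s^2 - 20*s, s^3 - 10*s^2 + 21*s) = s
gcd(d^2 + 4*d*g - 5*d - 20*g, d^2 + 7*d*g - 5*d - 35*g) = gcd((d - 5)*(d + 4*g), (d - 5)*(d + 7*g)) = d - 5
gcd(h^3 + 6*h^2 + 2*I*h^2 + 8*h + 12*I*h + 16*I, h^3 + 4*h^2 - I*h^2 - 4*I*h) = h + 4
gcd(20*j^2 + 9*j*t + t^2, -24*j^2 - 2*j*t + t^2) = 4*j + t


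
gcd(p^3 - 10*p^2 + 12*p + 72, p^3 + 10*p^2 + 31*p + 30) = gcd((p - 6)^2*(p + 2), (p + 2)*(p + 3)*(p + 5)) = p + 2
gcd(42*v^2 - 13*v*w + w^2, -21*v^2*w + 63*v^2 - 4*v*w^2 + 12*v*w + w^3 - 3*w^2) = 7*v - w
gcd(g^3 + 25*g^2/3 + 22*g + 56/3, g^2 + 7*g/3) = g + 7/3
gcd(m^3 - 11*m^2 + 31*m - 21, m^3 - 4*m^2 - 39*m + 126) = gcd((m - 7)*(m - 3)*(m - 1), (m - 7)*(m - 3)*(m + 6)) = m^2 - 10*m + 21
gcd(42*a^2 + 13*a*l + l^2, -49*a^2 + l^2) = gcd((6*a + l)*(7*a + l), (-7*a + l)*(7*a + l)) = 7*a + l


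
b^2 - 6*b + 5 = (b - 5)*(b - 1)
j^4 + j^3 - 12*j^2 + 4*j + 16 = (j - 2)^2*(j + 1)*(j + 4)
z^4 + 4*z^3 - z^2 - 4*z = z*(z - 1)*(z + 1)*(z + 4)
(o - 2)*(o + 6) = o^2 + 4*o - 12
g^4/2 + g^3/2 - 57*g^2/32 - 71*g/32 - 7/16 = (g/2 + 1/2)*(g - 2)*(g + 1/4)*(g + 7/4)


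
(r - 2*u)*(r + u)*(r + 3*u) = r^3 + 2*r^2*u - 5*r*u^2 - 6*u^3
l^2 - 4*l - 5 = (l - 5)*(l + 1)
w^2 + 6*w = w*(w + 6)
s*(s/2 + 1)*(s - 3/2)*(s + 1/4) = s^4/2 + 3*s^3/8 - 23*s^2/16 - 3*s/8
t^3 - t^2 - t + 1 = (t - 1)^2*(t + 1)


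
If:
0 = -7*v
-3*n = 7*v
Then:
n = 0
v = 0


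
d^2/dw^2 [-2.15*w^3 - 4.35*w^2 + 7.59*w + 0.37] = -12.9*w - 8.7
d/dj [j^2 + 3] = 2*j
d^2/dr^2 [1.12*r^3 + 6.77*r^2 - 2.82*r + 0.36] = 6.72*r + 13.54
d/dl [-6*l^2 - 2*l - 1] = -12*l - 2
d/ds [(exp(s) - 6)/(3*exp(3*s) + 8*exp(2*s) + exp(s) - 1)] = (-(exp(s) - 6)*(9*exp(2*s) + 16*exp(s) + 1) + 3*exp(3*s) + 8*exp(2*s) + exp(s) - 1)*exp(s)/(3*exp(3*s) + 8*exp(2*s) + exp(s) - 1)^2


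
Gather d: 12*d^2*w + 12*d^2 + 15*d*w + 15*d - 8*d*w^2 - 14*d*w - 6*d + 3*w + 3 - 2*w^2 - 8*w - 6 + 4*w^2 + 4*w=d^2*(12*w + 12) + d*(-8*w^2 + w + 9) + 2*w^2 - w - 3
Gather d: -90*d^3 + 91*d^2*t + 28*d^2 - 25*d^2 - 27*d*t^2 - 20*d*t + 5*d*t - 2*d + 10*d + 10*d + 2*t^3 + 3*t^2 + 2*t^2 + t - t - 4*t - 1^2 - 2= -90*d^3 + d^2*(91*t + 3) + d*(-27*t^2 - 15*t + 18) + 2*t^3 + 5*t^2 - 4*t - 3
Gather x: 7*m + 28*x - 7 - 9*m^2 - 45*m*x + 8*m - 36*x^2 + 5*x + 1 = -9*m^2 + 15*m - 36*x^2 + x*(33 - 45*m) - 6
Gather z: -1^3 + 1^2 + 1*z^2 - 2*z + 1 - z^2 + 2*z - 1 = 0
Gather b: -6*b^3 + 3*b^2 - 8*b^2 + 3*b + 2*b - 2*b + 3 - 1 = -6*b^3 - 5*b^2 + 3*b + 2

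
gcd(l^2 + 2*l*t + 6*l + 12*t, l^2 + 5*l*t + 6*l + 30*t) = l + 6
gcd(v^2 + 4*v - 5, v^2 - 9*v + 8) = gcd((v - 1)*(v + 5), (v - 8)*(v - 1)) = v - 1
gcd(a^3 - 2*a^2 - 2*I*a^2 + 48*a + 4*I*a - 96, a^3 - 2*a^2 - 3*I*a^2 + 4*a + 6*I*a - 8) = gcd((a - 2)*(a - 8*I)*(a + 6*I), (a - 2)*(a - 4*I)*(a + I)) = a - 2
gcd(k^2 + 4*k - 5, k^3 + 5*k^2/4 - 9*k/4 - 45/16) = 1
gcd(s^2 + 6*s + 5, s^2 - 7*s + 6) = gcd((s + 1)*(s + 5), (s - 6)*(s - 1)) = 1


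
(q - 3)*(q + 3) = q^2 - 9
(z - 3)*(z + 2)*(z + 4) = z^3 + 3*z^2 - 10*z - 24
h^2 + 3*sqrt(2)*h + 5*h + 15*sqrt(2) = (h + 5)*(h + 3*sqrt(2))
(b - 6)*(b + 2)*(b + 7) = b^3 + 3*b^2 - 40*b - 84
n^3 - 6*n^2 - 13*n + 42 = (n - 7)*(n - 2)*(n + 3)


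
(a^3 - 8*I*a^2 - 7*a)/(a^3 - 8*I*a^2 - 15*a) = (-a^2 + 8*I*a + 7)/(-a^2 + 8*I*a + 15)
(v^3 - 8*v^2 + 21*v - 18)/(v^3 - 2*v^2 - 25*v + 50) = (v^2 - 6*v + 9)/(v^2 - 25)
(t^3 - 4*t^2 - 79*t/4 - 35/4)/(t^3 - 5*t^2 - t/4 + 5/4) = (2*t^2 - 9*t - 35)/(2*t^2 - 11*t + 5)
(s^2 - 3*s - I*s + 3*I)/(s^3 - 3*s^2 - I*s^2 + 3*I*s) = 1/s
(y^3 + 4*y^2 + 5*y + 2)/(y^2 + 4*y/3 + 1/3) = 3*(y^2 + 3*y + 2)/(3*y + 1)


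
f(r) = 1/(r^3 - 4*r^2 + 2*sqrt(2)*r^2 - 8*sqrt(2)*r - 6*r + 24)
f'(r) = (-3*r^2 - 4*sqrt(2)*r + 8*r + 6 + 8*sqrt(2))/(r^3 - 4*r^2 + 2*sqrt(2)*r^2 - 8*sqrt(2)*r - 6*r + 24)^2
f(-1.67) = 0.02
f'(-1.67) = 0.00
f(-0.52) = 0.03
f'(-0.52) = 0.01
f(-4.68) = -0.04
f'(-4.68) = -0.11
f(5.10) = 0.03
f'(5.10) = -0.03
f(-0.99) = 0.03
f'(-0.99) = 0.01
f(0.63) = 0.08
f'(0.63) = 0.11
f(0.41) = 0.06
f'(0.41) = 0.06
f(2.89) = -0.09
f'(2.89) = -0.00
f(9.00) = 0.00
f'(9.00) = 0.00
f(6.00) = 0.01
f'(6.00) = -0.00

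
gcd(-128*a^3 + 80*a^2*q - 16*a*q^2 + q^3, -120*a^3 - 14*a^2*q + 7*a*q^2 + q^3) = -4*a + q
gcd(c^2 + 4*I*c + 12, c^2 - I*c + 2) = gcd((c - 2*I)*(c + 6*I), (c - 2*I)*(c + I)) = c - 2*I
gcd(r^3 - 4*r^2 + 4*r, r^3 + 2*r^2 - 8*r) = r^2 - 2*r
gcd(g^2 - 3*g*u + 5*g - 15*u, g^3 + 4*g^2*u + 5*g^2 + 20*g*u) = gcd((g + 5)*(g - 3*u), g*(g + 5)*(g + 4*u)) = g + 5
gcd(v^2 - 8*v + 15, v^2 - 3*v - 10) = v - 5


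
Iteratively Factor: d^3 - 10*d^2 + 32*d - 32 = (d - 4)*(d^2 - 6*d + 8) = (d - 4)*(d - 2)*(d - 4)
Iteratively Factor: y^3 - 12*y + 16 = (y - 2)*(y^2 + 2*y - 8) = (y - 2)^2*(y + 4)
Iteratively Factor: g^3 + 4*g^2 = (g)*(g^2 + 4*g) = g^2*(g + 4)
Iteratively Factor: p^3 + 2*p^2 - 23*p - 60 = (p + 4)*(p^2 - 2*p - 15) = (p + 3)*(p + 4)*(p - 5)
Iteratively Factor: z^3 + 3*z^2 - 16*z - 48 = (z - 4)*(z^2 + 7*z + 12) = (z - 4)*(z + 3)*(z + 4)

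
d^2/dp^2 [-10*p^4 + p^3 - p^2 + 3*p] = -120*p^2 + 6*p - 2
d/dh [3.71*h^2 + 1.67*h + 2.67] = 7.42*h + 1.67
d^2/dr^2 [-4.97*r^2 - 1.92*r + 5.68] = -9.94000000000000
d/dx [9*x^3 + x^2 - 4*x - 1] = 27*x^2 + 2*x - 4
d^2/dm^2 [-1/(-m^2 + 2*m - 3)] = 2*(-m^2 + 2*m + 4*(m - 1)^2 - 3)/(m^2 - 2*m + 3)^3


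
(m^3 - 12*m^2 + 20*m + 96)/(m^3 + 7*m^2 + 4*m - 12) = (m^2 - 14*m + 48)/(m^2 + 5*m - 6)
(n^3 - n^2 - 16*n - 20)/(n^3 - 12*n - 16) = (n - 5)/(n - 4)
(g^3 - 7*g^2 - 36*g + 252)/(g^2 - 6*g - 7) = (g^2 - 36)/(g + 1)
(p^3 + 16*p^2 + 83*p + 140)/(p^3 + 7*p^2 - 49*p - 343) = (p^2 + 9*p + 20)/(p^2 - 49)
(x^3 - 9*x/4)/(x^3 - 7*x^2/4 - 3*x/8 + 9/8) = 2*x*(2*x + 3)/(4*x^2 - x - 3)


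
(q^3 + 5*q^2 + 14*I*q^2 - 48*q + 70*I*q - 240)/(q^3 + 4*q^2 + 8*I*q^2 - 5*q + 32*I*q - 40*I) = (q + 6*I)/(q - 1)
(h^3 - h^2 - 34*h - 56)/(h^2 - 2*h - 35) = (h^2 + 6*h + 8)/(h + 5)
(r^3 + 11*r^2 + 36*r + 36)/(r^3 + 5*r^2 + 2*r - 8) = (r^2 + 9*r + 18)/(r^2 + 3*r - 4)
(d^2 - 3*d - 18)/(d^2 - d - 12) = (d - 6)/(d - 4)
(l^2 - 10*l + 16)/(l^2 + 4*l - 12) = (l - 8)/(l + 6)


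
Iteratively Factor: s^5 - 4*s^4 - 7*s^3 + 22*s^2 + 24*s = (s)*(s^4 - 4*s^3 - 7*s^2 + 22*s + 24) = s*(s + 2)*(s^3 - 6*s^2 + 5*s + 12) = s*(s + 1)*(s + 2)*(s^2 - 7*s + 12) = s*(s - 4)*(s + 1)*(s + 2)*(s - 3)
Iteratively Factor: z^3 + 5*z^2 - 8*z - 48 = (z - 3)*(z^2 + 8*z + 16) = (z - 3)*(z + 4)*(z + 4)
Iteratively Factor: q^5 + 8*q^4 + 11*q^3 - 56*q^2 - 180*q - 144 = (q + 2)*(q^4 + 6*q^3 - q^2 - 54*q - 72) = (q + 2)^2*(q^3 + 4*q^2 - 9*q - 36) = (q + 2)^2*(q + 3)*(q^2 + q - 12) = (q - 3)*(q + 2)^2*(q + 3)*(q + 4)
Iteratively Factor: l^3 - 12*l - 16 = (l - 4)*(l^2 + 4*l + 4) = (l - 4)*(l + 2)*(l + 2)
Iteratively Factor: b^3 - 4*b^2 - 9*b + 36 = (b - 4)*(b^2 - 9) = (b - 4)*(b - 3)*(b + 3)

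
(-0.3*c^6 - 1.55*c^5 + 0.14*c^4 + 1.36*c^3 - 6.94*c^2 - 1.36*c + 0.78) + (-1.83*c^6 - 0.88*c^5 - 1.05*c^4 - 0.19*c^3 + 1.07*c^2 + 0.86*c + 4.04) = -2.13*c^6 - 2.43*c^5 - 0.91*c^4 + 1.17*c^3 - 5.87*c^2 - 0.5*c + 4.82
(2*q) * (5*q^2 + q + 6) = 10*q^3 + 2*q^2 + 12*q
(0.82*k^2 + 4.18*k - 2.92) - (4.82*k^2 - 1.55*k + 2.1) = -4.0*k^2 + 5.73*k - 5.02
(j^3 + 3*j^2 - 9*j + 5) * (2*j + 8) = 2*j^4 + 14*j^3 + 6*j^2 - 62*j + 40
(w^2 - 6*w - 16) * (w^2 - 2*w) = w^4 - 8*w^3 - 4*w^2 + 32*w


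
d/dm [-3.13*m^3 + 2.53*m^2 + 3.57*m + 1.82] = -9.39*m^2 + 5.06*m + 3.57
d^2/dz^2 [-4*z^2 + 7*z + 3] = -8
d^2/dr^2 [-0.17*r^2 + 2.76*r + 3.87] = -0.340000000000000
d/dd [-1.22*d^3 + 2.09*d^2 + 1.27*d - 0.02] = -3.66*d^2 + 4.18*d + 1.27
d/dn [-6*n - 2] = -6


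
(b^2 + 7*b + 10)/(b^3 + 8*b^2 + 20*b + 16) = (b + 5)/(b^2 + 6*b + 8)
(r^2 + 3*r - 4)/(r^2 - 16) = (r - 1)/(r - 4)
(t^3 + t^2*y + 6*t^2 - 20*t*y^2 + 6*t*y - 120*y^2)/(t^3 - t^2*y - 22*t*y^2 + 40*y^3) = (-t - 6)/(-t + 2*y)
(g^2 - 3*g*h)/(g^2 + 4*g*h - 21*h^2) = g/(g + 7*h)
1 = 1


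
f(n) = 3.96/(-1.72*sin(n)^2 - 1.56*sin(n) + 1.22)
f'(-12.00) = 903.10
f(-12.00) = -35.28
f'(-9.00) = -0.21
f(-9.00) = 2.52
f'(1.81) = -1.25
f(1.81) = -2.06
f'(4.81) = -0.63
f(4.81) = 3.70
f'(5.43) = -1.33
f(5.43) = 2.79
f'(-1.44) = -0.83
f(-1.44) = 3.68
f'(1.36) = 1.07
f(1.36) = -2.03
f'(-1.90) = 1.62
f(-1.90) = 3.43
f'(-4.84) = 0.61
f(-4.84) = -1.96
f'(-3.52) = -62.30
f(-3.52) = 9.68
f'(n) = 3.96*(3.44*sin(n)*cos(n) + 1.56*cos(n))/(-1.72*sin(n)^2 - 1.56*sin(n) + 1.22)^2 = (13.6224*sin(n) + 6.1776)*cos(n)/(1.72*sin(n)^2 + 1.56*sin(n) - 1.22)^2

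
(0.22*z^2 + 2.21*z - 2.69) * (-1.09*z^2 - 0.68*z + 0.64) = -0.2398*z^4 - 2.5585*z^3 + 1.5701*z^2 + 3.2436*z - 1.7216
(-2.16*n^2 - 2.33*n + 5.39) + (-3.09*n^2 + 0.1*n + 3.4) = -5.25*n^2 - 2.23*n + 8.79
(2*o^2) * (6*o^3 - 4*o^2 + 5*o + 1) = 12*o^5 - 8*o^4 + 10*o^3 + 2*o^2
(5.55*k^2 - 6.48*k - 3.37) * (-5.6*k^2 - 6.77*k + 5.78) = -31.08*k^4 - 1.2855*k^3 + 94.8206*k^2 - 14.6395*k - 19.4786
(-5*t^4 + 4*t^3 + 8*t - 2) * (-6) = 30*t^4 - 24*t^3 - 48*t + 12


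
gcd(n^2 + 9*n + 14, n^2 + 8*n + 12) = n + 2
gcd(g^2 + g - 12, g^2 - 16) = g + 4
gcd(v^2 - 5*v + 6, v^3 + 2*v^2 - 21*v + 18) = v - 3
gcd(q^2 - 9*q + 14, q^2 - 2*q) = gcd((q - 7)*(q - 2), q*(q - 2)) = q - 2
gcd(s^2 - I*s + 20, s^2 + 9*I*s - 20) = s + 4*I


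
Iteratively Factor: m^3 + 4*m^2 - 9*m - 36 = (m - 3)*(m^2 + 7*m + 12) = (m - 3)*(m + 4)*(m + 3)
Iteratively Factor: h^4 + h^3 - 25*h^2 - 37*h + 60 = (h + 3)*(h^3 - 2*h^2 - 19*h + 20) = (h + 3)*(h + 4)*(h^2 - 6*h + 5) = (h - 5)*(h + 3)*(h + 4)*(h - 1)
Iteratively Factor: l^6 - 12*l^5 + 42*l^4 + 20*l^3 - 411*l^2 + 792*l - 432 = (l - 3)*(l^5 - 9*l^4 + 15*l^3 + 65*l^2 - 216*l + 144) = (l - 4)*(l - 3)*(l^4 - 5*l^3 - 5*l^2 + 45*l - 36) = (l - 4)*(l - 3)^2*(l^3 - 2*l^2 - 11*l + 12) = (l - 4)*(l - 3)^2*(l - 1)*(l^2 - l - 12) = (l - 4)^2*(l - 3)^2*(l - 1)*(l + 3)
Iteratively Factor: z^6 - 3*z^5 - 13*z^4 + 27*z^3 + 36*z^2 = (z)*(z^5 - 3*z^4 - 13*z^3 + 27*z^2 + 36*z) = z*(z - 4)*(z^4 + z^3 - 9*z^2 - 9*z) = z*(z - 4)*(z - 3)*(z^3 + 4*z^2 + 3*z) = z*(z - 4)*(z - 3)*(z + 3)*(z^2 + z) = z^2*(z - 4)*(z - 3)*(z + 3)*(z + 1)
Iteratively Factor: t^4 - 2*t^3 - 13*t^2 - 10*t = (t - 5)*(t^3 + 3*t^2 + 2*t) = (t - 5)*(t + 2)*(t^2 + t) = (t - 5)*(t + 1)*(t + 2)*(t)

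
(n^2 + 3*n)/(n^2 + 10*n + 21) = n/(n + 7)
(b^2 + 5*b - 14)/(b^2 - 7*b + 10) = (b + 7)/(b - 5)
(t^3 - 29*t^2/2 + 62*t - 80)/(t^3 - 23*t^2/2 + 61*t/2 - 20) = (t - 4)/(t - 1)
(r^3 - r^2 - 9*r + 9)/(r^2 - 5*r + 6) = (r^2 + 2*r - 3)/(r - 2)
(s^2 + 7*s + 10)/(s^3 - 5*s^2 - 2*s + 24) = (s + 5)/(s^2 - 7*s + 12)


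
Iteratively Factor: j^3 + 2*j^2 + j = (j)*(j^2 + 2*j + 1) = j*(j + 1)*(j + 1)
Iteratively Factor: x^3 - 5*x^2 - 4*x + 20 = (x - 5)*(x^2 - 4) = (x - 5)*(x - 2)*(x + 2)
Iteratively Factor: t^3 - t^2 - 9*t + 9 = (t + 3)*(t^2 - 4*t + 3) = (t - 3)*(t + 3)*(t - 1)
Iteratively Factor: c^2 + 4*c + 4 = (c + 2)*(c + 2)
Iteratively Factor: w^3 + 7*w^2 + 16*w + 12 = (w + 2)*(w^2 + 5*w + 6) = (w + 2)^2*(w + 3)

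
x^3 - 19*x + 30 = (x - 3)*(x - 2)*(x + 5)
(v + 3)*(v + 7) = v^2 + 10*v + 21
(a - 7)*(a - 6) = a^2 - 13*a + 42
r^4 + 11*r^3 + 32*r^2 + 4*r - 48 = (r - 1)*(r + 2)*(r + 4)*(r + 6)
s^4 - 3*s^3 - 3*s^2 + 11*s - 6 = (s - 3)*(s - 1)^2*(s + 2)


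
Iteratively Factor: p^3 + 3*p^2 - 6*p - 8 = (p + 1)*(p^2 + 2*p - 8) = (p + 1)*(p + 4)*(p - 2)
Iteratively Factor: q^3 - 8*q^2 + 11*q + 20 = (q + 1)*(q^2 - 9*q + 20) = (q - 4)*(q + 1)*(q - 5)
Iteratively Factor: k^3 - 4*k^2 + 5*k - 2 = (k - 2)*(k^2 - 2*k + 1) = (k - 2)*(k - 1)*(k - 1)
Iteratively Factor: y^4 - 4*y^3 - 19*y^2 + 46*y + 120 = (y + 2)*(y^3 - 6*y^2 - 7*y + 60) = (y + 2)*(y + 3)*(y^2 - 9*y + 20) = (y - 5)*(y + 2)*(y + 3)*(y - 4)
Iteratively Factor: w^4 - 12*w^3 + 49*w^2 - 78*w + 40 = (w - 5)*(w^3 - 7*w^2 + 14*w - 8) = (w - 5)*(w - 1)*(w^2 - 6*w + 8) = (w - 5)*(w - 4)*(w - 1)*(w - 2)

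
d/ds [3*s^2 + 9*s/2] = 6*s + 9/2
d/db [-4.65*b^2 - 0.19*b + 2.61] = -9.3*b - 0.19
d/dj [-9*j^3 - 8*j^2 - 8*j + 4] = -27*j^2 - 16*j - 8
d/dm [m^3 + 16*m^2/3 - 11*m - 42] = 3*m^2 + 32*m/3 - 11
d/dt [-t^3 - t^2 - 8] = t*(-3*t - 2)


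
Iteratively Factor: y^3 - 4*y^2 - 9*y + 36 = (y - 4)*(y^2 - 9) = (y - 4)*(y + 3)*(y - 3)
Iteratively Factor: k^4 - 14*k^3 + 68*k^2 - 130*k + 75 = (k - 5)*(k^3 - 9*k^2 + 23*k - 15) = (k - 5)*(k - 3)*(k^2 - 6*k + 5) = (k - 5)*(k - 3)*(k - 1)*(k - 5)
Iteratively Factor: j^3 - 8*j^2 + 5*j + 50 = (j - 5)*(j^2 - 3*j - 10) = (j - 5)*(j + 2)*(j - 5)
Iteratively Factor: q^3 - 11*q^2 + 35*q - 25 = (q - 1)*(q^2 - 10*q + 25) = (q - 5)*(q - 1)*(q - 5)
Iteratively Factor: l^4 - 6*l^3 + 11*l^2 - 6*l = (l - 3)*(l^3 - 3*l^2 + 2*l) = (l - 3)*(l - 1)*(l^2 - 2*l) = l*(l - 3)*(l - 1)*(l - 2)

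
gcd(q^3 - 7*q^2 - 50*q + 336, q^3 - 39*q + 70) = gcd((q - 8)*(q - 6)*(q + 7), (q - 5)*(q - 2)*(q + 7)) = q + 7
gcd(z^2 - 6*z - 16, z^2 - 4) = z + 2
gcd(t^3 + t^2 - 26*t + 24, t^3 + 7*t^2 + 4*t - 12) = t^2 + 5*t - 6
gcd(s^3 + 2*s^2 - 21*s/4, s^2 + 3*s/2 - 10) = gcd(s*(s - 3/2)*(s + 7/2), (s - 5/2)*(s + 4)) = 1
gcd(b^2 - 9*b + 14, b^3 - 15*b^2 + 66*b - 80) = b - 2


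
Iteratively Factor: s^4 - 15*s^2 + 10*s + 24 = (s + 1)*(s^3 - s^2 - 14*s + 24) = (s - 2)*(s + 1)*(s^2 + s - 12) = (s - 2)*(s + 1)*(s + 4)*(s - 3)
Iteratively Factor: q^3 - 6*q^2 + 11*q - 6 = (q - 2)*(q^2 - 4*q + 3) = (q - 2)*(q - 1)*(q - 3)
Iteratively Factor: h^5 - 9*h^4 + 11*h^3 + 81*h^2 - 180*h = (h - 3)*(h^4 - 6*h^3 - 7*h^2 + 60*h) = (h - 4)*(h - 3)*(h^3 - 2*h^2 - 15*h) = h*(h - 4)*(h - 3)*(h^2 - 2*h - 15) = h*(h - 4)*(h - 3)*(h + 3)*(h - 5)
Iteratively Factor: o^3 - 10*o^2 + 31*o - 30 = (o - 5)*(o^2 - 5*o + 6) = (o - 5)*(o - 3)*(o - 2)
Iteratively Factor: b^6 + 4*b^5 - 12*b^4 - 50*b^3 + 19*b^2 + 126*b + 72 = (b - 3)*(b^5 + 7*b^4 + 9*b^3 - 23*b^2 - 50*b - 24) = (b - 3)*(b - 2)*(b^4 + 9*b^3 + 27*b^2 + 31*b + 12) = (b - 3)*(b - 2)*(b + 1)*(b^3 + 8*b^2 + 19*b + 12) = (b - 3)*(b - 2)*(b + 1)^2*(b^2 + 7*b + 12) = (b - 3)*(b - 2)*(b + 1)^2*(b + 4)*(b + 3)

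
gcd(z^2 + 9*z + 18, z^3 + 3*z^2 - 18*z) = z + 6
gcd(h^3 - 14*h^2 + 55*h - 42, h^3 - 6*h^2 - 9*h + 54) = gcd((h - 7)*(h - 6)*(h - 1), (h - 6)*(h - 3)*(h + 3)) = h - 6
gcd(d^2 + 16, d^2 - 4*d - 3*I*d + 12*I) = 1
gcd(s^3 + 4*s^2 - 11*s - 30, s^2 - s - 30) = s + 5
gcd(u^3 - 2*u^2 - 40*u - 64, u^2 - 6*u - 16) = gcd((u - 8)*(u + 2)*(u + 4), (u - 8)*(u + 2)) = u^2 - 6*u - 16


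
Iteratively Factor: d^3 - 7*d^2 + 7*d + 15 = (d - 3)*(d^2 - 4*d - 5) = (d - 3)*(d + 1)*(d - 5)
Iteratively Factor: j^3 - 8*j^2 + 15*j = (j - 5)*(j^2 - 3*j) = j*(j - 5)*(j - 3)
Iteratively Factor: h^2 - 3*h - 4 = (h + 1)*(h - 4)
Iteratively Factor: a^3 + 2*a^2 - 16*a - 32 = (a + 2)*(a^2 - 16) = (a - 4)*(a + 2)*(a + 4)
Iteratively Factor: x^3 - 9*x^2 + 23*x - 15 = (x - 3)*(x^2 - 6*x + 5) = (x - 3)*(x - 1)*(x - 5)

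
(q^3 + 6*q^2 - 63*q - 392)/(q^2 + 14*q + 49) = q - 8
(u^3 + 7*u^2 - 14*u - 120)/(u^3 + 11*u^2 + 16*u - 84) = (u^2 + u - 20)/(u^2 + 5*u - 14)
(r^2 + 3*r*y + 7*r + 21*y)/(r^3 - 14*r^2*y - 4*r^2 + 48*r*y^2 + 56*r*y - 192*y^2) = (r^2 + 3*r*y + 7*r + 21*y)/(r^3 - 14*r^2*y - 4*r^2 + 48*r*y^2 + 56*r*y - 192*y^2)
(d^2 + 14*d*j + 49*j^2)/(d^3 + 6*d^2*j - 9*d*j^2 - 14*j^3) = (d + 7*j)/(d^2 - d*j - 2*j^2)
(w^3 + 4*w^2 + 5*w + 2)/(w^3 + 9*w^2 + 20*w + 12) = (w + 1)/(w + 6)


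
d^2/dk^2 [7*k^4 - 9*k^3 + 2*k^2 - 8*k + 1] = 84*k^2 - 54*k + 4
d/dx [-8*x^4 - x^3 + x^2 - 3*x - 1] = -32*x^3 - 3*x^2 + 2*x - 3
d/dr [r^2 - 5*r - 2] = 2*r - 5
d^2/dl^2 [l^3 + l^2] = 6*l + 2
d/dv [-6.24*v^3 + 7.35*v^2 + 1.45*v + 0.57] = -18.72*v^2 + 14.7*v + 1.45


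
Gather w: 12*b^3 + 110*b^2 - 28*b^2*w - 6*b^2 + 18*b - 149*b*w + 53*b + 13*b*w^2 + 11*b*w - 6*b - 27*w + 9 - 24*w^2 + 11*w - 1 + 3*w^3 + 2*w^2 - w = 12*b^3 + 104*b^2 + 65*b + 3*w^3 + w^2*(13*b - 22) + w*(-28*b^2 - 138*b - 17) + 8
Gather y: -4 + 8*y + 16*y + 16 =24*y + 12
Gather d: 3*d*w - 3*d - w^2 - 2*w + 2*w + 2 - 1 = d*(3*w - 3) - w^2 + 1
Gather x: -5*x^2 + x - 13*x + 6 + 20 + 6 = -5*x^2 - 12*x + 32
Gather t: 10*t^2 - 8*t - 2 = 10*t^2 - 8*t - 2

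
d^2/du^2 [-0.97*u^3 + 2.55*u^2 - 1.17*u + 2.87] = 5.1 - 5.82*u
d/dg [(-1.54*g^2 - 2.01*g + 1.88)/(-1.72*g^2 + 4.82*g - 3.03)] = (-10.88*g^2 + 15.7996*g - 2.9713)/(2.9584*g^4 - 16.5808*g^3 + 33.6556*g^2 - 29.2092*g + 9.1809)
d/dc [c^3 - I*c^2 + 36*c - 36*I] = 3*c^2 - 2*I*c + 36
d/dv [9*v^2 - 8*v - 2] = 18*v - 8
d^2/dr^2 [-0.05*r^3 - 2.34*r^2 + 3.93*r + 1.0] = -0.3*r - 4.68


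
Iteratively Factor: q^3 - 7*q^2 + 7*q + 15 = (q - 5)*(q^2 - 2*q - 3) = (q - 5)*(q - 3)*(q + 1)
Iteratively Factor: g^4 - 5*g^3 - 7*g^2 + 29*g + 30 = (g - 3)*(g^3 - 2*g^2 - 13*g - 10) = (g - 3)*(g + 2)*(g^2 - 4*g - 5) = (g - 3)*(g + 1)*(g + 2)*(g - 5)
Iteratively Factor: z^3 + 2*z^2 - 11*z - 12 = (z + 1)*(z^2 + z - 12) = (z - 3)*(z + 1)*(z + 4)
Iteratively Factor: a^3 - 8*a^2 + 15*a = (a - 5)*(a^2 - 3*a) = a*(a - 5)*(a - 3)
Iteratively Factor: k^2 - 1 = (k - 1)*(k + 1)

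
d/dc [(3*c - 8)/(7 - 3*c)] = -3/(3*c - 7)^2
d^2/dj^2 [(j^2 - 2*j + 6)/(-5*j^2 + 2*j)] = 4*(20*j^3 - 225*j^2 + 90*j - 12)/(j^3*(125*j^3 - 150*j^2 + 60*j - 8))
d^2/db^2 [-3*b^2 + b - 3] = -6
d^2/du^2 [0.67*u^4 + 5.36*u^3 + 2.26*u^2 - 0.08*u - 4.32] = 8.04*u^2 + 32.16*u + 4.52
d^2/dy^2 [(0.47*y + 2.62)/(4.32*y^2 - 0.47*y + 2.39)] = ((0.47*y + 2.62)*(8.64*y - 0.47)*(17.28*y - 0.94) - (12.1824*y + 22.195)*(4.32*y^2 - 0.47*y + 2.39))/(4.32*y^2 - 0.47*y + 2.39)^3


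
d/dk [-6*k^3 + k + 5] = 1 - 18*k^2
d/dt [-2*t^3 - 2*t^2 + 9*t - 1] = -6*t^2 - 4*t + 9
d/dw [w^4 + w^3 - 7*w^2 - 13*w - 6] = 4*w^3 + 3*w^2 - 14*w - 13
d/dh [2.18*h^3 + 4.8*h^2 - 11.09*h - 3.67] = 6.54*h^2 + 9.6*h - 11.09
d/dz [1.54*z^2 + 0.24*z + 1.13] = 3.08*z + 0.24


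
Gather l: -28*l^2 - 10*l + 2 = -28*l^2 - 10*l + 2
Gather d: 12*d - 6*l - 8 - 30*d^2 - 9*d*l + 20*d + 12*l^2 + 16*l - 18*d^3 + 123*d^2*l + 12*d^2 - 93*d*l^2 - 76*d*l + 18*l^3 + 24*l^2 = -18*d^3 + d^2*(123*l - 18) + d*(-93*l^2 - 85*l + 32) + 18*l^3 + 36*l^2 + 10*l - 8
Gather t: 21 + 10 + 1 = 32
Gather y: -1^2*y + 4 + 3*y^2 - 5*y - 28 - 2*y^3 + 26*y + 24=-2*y^3 + 3*y^2 + 20*y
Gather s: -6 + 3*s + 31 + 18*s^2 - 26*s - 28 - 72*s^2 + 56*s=-54*s^2 + 33*s - 3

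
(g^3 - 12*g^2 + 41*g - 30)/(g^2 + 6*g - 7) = (g^2 - 11*g + 30)/(g + 7)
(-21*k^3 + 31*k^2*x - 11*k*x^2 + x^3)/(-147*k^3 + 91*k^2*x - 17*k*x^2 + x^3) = (-k + x)/(-7*k + x)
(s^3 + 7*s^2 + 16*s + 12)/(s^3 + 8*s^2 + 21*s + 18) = (s + 2)/(s + 3)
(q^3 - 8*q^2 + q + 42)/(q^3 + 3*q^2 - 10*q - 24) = (q - 7)/(q + 4)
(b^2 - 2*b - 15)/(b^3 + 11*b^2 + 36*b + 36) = (b - 5)/(b^2 + 8*b + 12)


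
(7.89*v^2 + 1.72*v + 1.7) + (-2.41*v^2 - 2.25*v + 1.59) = 5.48*v^2 - 0.53*v + 3.29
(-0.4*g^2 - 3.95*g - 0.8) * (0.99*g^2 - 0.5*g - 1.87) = -0.396*g^4 - 3.7105*g^3 + 1.931*g^2 + 7.7865*g + 1.496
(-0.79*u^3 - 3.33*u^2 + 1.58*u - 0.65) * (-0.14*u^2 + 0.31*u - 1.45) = 0.1106*u^5 + 0.2213*u^4 - 0.108*u^3 + 5.4093*u^2 - 2.4925*u + 0.9425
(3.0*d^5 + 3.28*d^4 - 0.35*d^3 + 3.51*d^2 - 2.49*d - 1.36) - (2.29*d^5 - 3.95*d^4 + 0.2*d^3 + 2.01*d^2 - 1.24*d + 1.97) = 0.71*d^5 + 7.23*d^4 - 0.55*d^3 + 1.5*d^2 - 1.25*d - 3.33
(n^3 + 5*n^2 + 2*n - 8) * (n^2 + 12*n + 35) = n^5 + 17*n^4 + 97*n^3 + 191*n^2 - 26*n - 280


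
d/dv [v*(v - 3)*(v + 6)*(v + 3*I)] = 4*v^3 + 9*v^2*(1 + I) + 18*v*(-2 + I) - 54*I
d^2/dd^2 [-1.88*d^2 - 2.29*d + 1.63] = -3.76000000000000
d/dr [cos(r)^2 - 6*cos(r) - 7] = 2*(3 - cos(r))*sin(r)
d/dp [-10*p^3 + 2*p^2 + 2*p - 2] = -30*p^2 + 4*p + 2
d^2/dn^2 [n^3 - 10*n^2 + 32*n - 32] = 6*n - 20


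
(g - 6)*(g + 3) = g^2 - 3*g - 18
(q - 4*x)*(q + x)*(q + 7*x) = q^3 + 4*q^2*x - 25*q*x^2 - 28*x^3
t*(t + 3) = t^2 + 3*t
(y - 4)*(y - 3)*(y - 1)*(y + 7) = y^4 - y^3 - 37*y^2 + 121*y - 84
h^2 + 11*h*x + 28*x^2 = (h + 4*x)*(h + 7*x)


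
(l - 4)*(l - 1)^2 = l^3 - 6*l^2 + 9*l - 4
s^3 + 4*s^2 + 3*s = s*(s + 1)*(s + 3)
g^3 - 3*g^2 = g^2*(g - 3)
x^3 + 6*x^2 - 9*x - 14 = (x - 2)*(x + 1)*(x + 7)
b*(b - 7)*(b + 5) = b^3 - 2*b^2 - 35*b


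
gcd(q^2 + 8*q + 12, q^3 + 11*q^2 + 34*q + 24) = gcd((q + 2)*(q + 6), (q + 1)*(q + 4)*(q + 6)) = q + 6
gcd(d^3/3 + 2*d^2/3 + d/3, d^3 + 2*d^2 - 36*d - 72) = 1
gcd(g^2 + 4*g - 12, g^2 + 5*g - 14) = g - 2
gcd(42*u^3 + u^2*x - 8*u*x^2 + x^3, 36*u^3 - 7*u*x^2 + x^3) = -6*u^2 - u*x + x^2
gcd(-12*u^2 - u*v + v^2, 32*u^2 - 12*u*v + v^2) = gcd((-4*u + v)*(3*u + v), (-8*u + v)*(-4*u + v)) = 4*u - v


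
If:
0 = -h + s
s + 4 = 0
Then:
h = -4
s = -4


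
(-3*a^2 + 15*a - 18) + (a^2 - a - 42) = -2*a^2 + 14*a - 60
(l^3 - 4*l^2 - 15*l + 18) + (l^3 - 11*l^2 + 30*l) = 2*l^3 - 15*l^2 + 15*l + 18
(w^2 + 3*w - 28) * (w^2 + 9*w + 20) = w^4 + 12*w^3 + 19*w^2 - 192*w - 560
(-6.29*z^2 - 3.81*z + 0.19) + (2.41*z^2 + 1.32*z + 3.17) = -3.88*z^2 - 2.49*z + 3.36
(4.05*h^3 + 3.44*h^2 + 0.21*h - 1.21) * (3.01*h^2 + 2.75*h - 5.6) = 12.1905*h^5 + 21.4919*h^4 - 12.5879*h^3 - 22.3286*h^2 - 4.5035*h + 6.776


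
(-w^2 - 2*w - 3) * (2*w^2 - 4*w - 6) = -2*w^4 + 8*w^2 + 24*w + 18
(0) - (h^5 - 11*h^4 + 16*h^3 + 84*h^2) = -h^5 + 11*h^4 - 16*h^3 - 84*h^2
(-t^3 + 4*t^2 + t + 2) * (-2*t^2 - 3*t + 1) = 2*t^5 - 5*t^4 - 15*t^3 - 3*t^2 - 5*t + 2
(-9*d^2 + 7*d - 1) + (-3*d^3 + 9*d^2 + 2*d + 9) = -3*d^3 + 9*d + 8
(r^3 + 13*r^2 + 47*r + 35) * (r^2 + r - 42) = r^5 + 14*r^4 + 18*r^3 - 464*r^2 - 1939*r - 1470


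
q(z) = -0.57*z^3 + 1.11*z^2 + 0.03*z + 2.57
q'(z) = -1.71*z^2 + 2.22*z + 0.03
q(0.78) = 3.00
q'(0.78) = 0.72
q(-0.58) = 3.04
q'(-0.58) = -1.83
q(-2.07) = 12.32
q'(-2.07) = -11.89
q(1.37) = 3.23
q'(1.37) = -0.14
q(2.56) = 0.36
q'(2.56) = -5.49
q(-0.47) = 2.86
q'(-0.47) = -1.39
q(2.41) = 1.11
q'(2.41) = -4.55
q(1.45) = 3.21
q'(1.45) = -0.35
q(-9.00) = 507.74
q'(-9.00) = -158.46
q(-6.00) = 165.47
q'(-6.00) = -74.85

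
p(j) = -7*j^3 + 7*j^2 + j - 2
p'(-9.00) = -1826.00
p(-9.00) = 5659.00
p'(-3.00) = -230.00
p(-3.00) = 247.00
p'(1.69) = -35.32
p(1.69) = -14.10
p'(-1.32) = -54.07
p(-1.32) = 24.98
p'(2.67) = -111.33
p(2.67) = -82.67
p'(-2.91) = -217.57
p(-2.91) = 226.86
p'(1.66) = -33.63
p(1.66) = -13.07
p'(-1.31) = -53.38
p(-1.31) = 24.44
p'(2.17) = -67.51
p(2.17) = -38.40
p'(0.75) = -0.31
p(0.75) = -0.27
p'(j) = -21*j^2 + 14*j + 1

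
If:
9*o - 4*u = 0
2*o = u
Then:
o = 0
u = 0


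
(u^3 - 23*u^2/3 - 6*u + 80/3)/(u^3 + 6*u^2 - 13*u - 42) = (3*u^2 - 29*u + 40)/(3*(u^2 + 4*u - 21))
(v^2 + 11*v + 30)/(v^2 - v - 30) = (v + 6)/(v - 6)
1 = 1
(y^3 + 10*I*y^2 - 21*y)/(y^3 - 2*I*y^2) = (y^2 + 10*I*y - 21)/(y*(y - 2*I))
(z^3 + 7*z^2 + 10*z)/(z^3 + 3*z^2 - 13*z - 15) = z*(z + 2)/(z^2 - 2*z - 3)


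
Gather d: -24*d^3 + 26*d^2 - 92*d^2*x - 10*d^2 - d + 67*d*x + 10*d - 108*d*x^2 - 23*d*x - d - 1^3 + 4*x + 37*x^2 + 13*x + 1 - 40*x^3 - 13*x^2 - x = -24*d^3 + d^2*(16 - 92*x) + d*(-108*x^2 + 44*x + 8) - 40*x^3 + 24*x^2 + 16*x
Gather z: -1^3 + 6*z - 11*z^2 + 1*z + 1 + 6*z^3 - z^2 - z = 6*z^3 - 12*z^2 + 6*z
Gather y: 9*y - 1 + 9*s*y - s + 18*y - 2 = -s + y*(9*s + 27) - 3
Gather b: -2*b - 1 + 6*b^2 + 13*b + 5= 6*b^2 + 11*b + 4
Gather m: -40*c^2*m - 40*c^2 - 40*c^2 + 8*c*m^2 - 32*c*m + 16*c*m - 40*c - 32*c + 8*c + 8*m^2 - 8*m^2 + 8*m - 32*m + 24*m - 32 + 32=-80*c^2 + 8*c*m^2 - 64*c + m*(-40*c^2 - 16*c)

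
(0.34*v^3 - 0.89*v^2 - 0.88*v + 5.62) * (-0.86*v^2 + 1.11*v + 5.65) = -0.2924*v^5 + 1.1428*v^4 + 1.6899*v^3 - 10.8385*v^2 + 1.2662*v + 31.753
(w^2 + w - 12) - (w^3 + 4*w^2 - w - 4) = -w^3 - 3*w^2 + 2*w - 8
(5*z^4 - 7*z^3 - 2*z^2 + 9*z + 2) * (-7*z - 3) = -35*z^5 + 34*z^4 + 35*z^3 - 57*z^2 - 41*z - 6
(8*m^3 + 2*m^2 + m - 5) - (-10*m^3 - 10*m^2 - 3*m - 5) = 18*m^3 + 12*m^2 + 4*m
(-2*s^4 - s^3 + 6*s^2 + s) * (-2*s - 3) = 4*s^5 + 8*s^4 - 9*s^3 - 20*s^2 - 3*s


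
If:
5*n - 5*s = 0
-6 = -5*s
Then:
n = 6/5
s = 6/5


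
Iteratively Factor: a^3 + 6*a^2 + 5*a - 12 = (a + 4)*(a^2 + 2*a - 3) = (a + 3)*(a + 4)*(a - 1)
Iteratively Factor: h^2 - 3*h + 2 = (h - 1)*(h - 2)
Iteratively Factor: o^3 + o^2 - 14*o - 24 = (o - 4)*(o^2 + 5*o + 6) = (o - 4)*(o + 2)*(o + 3)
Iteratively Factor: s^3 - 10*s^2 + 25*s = (s)*(s^2 - 10*s + 25) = s*(s - 5)*(s - 5)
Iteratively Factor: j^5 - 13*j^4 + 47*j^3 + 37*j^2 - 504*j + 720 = (j - 4)*(j^4 - 9*j^3 + 11*j^2 + 81*j - 180) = (j - 4)*(j + 3)*(j^3 - 12*j^2 + 47*j - 60) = (j - 4)^2*(j + 3)*(j^2 - 8*j + 15) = (j - 4)^2*(j - 3)*(j + 3)*(j - 5)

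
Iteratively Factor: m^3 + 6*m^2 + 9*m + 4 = (m + 1)*(m^2 + 5*m + 4) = (m + 1)*(m + 4)*(m + 1)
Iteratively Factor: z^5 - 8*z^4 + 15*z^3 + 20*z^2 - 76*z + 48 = (z - 4)*(z^4 - 4*z^3 - z^2 + 16*z - 12) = (z - 4)*(z - 2)*(z^3 - 2*z^2 - 5*z + 6) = (z - 4)*(z - 2)*(z - 1)*(z^2 - z - 6) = (z - 4)*(z - 2)*(z - 1)*(z + 2)*(z - 3)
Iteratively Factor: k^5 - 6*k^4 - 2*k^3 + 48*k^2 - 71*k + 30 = (k - 5)*(k^4 - k^3 - 7*k^2 + 13*k - 6) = (k - 5)*(k - 1)*(k^3 - 7*k + 6) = (k - 5)*(k - 2)*(k - 1)*(k^2 + 2*k - 3) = (k - 5)*(k - 2)*(k - 1)*(k + 3)*(k - 1)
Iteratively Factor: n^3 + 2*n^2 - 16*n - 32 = (n + 2)*(n^2 - 16) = (n - 4)*(n + 2)*(n + 4)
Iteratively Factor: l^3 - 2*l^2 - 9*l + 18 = (l + 3)*(l^2 - 5*l + 6) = (l - 2)*(l + 3)*(l - 3)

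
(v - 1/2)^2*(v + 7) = v^3 + 6*v^2 - 27*v/4 + 7/4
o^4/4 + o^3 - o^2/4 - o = o*(o/4 + 1)*(o - 1)*(o + 1)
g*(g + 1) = g^2 + g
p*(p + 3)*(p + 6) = p^3 + 9*p^2 + 18*p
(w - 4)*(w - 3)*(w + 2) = w^3 - 5*w^2 - 2*w + 24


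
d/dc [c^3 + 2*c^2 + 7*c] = 3*c^2 + 4*c + 7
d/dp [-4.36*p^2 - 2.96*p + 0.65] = -8.72*p - 2.96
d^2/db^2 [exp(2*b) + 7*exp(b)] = (4*exp(b) + 7)*exp(b)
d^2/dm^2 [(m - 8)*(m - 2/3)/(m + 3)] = 242/(3*(m^3 + 9*m^2 + 27*m + 27))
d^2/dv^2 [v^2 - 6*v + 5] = 2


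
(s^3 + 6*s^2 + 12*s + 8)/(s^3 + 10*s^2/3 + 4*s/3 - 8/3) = 3*(s + 2)/(3*s - 2)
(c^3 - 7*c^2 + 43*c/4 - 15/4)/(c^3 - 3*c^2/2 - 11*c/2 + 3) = (c^2 - 13*c/2 + 15/2)/(c^2 - c - 6)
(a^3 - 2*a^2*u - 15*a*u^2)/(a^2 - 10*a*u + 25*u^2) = a*(-a - 3*u)/(-a + 5*u)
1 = 1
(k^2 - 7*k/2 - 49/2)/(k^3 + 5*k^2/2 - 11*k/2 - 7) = (k - 7)/(k^2 - k - 2)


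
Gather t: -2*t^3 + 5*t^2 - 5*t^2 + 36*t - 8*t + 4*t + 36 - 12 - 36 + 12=-2*t^3 + 32*t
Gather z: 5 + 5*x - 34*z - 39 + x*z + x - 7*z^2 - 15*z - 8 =6*x - 7*z^2 + z*(x - 49) - 42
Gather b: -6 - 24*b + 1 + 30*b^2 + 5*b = 30*b^2 - 19*b - 5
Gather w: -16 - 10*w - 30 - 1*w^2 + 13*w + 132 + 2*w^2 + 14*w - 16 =w^2 + 17*w + 70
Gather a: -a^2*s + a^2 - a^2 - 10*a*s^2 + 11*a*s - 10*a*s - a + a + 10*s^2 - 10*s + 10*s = -a^2*s + a*(-10*s^2 + s) + 10*s^2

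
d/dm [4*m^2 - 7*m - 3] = 8*m - 7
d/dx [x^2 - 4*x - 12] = 2*x - 4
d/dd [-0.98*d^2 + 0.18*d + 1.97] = 0.18 - 1.96*d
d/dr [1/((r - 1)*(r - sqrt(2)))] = ((1 - r)*(r - sqrt(2))^2 + (-r + sqrt(2))*(r - 1)^2)/((r - 1)^3*(r - sqrt(2))^3)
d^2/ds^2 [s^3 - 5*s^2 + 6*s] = 6*s - 10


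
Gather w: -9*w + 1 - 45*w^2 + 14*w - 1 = -45*w^2 + 5*w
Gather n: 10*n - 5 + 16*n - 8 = 26*n - 13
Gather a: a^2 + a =a^2 + a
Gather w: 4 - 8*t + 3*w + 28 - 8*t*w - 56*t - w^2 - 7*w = -64*t - w^2 + w*(-8*t - 4) + 32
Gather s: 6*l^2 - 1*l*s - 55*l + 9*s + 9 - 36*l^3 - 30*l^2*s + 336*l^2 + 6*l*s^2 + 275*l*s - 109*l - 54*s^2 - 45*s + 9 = -36*l^3 + 342*l^2 - 164*l + s^2*(6*l - 54) + s*(-30*l^2 + 274*l - 36) + 18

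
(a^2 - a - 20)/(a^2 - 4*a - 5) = (a + 4)/(a + 1)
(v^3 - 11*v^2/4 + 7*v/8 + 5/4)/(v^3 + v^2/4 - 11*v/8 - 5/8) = (v - 2)/(v + 1)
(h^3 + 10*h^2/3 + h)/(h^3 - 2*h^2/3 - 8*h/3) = (3*h^2 + 10*h + 3)/(3*h^2 - 2*h - 8)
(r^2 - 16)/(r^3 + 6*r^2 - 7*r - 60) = (r - 4)/(r^2 + 2*r - 15)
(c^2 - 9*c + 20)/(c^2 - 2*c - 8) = (c - 5)/(c + 2)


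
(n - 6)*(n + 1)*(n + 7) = n^3 + 2*n^2 - 41*n - 42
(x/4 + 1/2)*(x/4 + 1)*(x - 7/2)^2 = x^4/16 - x^3/16 - 87*x^2/64 + 35*x/32 + 49/8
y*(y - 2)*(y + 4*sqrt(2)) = y^3 - 2*y^2 + 4*sqrt(2)*y^2 - 8*sqrt(2)*y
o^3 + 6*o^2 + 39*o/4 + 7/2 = (o + 1/2)*(o + 2)*(o + 7/2)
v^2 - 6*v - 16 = (v - 8)*(v + 2)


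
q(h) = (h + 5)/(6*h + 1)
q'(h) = -6*(h + 5)/(6*h + 1)^2 + 1/(6*h + 1) = -29/(6*h + 1)^2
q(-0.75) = -1.21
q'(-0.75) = -2.37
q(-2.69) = -0.15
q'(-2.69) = -0.13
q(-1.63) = -0.38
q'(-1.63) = -0.38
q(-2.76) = -0.14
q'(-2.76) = -0.12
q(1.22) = 0.75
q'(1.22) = -0.42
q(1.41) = 0.68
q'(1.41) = -0.32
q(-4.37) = -0.02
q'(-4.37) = -0.05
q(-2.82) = -0.14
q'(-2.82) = -0.11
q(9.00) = 0.25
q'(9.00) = -0.00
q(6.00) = 0.30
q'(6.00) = -0.02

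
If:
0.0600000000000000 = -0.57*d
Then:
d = -0.11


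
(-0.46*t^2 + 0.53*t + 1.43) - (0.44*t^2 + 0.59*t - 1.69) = -0.9*t^2 - 0.0599999999999999*t + 3.12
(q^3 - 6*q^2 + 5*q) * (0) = 0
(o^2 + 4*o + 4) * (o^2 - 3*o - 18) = o^4 + o^3 - 26*o^2 - 84*o - 72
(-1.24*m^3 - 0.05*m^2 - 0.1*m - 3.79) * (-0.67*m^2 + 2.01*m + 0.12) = 0.8308*m^5 - 2.4589*m^4 - 0.1823*m^3 + 2.3323*m^2 - 7.6299*m - 0.4548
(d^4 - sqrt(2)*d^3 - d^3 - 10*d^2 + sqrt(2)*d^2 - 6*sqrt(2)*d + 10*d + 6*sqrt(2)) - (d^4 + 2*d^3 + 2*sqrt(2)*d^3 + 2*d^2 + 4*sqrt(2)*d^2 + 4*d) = -3*sqrt(2)*d^3 - 3*d^3 - 12*d^2 - 3*sqrt(2)*d^2 - 6*sqrt(2)*d + 6*d + 6*sqrt(2)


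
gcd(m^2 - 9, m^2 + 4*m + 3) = m + 3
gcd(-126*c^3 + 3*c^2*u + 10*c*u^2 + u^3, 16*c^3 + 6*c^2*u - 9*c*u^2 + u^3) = 1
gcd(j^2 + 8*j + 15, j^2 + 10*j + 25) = j + 5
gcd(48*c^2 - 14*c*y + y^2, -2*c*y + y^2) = 1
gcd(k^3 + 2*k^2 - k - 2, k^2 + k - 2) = k^2 + k - 2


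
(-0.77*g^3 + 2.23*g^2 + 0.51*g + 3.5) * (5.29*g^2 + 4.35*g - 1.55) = -4.0733*g^5 + 8.4472*g^4 + 13.5919*g^3 + 17.277*g^2 + 14.4345*g - 5.425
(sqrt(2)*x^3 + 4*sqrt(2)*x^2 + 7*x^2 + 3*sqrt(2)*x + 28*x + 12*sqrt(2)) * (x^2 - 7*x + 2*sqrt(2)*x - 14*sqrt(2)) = sqrt(2)*x^5 - 3*sqrt(2)*x^4 + 11*x^4 - 33*x^3 - 11*sqrt(2)*x^3 - 296*x^2 - 51*sqrt(2)*x^2 - 476*sqrt(2)*x - 36*x - 336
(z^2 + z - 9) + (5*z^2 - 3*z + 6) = 6*z^2 - 2*z - 3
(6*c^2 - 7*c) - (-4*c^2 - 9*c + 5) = 10*c^2 + 2*c - 5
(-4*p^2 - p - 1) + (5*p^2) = p^2 - p - 1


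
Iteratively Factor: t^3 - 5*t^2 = (t)*(t^2 - 5*t) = t*(t - 5)*(t)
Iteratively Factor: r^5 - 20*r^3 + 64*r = (r + 2)*(r^4 - 2*r^3 - 16*r^2 + 32*r) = (r - 2)*(r + 2)*(r^3 - 16*r) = (r - 2)*(r + 2)*(r + 4)*(r^2 - 4*r) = (r - 4)*(r - 2)*(r + 2)*(r + 4)*(r)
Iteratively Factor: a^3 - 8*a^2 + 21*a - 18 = (a - 2)*(a^2 - 6*a + 9) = (a - 3)*(a - 2)*(a - 3)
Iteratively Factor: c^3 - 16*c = (c + 4)*(c^2 - 4*c) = c*(c + 4)*(c - 4)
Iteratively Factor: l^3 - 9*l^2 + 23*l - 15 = (l - 3)*(l^2 - 6*l + 5) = (l - 5)*(l - 3)*(l - 1)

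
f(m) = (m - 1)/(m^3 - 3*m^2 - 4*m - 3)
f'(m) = (m - 1)*(-3*m^2 + 6*m + 4)/(m^3 - 3*m^2 - 4*m - 3)^2 + 1/(m^3 - 3*m^2 - 4*m - 3) = (m^3 - 3*m^2 - 4*m + (m - 1)*(-3*m^2 + 6*m + 4) - 3)/(-m^3 + 3*m^2 + 4*m + 3)^2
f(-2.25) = 0.16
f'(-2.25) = 0.14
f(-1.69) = 0.28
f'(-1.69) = 0.32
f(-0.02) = 0.35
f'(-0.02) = -0.81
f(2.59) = -0.10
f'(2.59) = -0.07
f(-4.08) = 0.05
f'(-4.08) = 0.02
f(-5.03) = 0.03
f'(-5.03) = 0.01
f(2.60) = -0.10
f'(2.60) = -0.07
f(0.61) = 0.06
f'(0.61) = -0.22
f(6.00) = 0.06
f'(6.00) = -0.04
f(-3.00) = 0.09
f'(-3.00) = 0.06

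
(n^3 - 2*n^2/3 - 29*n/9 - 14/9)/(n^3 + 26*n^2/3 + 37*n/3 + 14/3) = (n - 7/3)/(n + 7)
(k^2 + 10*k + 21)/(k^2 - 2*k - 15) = (k + 7)/(k - 5)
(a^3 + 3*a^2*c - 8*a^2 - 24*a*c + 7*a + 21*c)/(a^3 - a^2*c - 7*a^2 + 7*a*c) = (a^2 + 3*a*c - a - 3*c)/(a*(a - c))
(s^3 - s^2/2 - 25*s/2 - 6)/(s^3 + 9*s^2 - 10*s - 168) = (2*s^2 + 7*s + 3)/(2*(s^2 + 13*s + 42))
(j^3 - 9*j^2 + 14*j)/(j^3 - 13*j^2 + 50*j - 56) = j/(j - 4)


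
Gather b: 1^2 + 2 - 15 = -12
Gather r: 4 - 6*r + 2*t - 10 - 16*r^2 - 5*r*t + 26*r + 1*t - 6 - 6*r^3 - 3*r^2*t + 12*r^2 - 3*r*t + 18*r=-6*r^3 + r^2*(-3*t - 4) + r*(38 - 8*t) + 3*t - 12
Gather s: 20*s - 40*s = -20*s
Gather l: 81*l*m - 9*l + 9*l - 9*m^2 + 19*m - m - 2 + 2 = 81*l*m - 9*m^2 + 18*m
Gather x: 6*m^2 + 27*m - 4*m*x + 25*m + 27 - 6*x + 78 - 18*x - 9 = 6*m^2 + 52*m + x*(-4*m - 24) + 96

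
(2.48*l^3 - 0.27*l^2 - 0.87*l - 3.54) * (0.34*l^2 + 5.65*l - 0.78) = 0.8432*l^5 + 13.9202*l^4 - 3.7557*l^3 - 5.9085*l^2 - 19.3224*l + 2.7612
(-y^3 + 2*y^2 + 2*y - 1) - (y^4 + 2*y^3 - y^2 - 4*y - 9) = -y^4 - 3*y^3 + 3*y^2 + 6*y + 8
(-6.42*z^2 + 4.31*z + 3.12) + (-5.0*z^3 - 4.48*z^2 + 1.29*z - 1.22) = -5.0*z^3 - 10.9*z^2 + 5.6*z + 1.9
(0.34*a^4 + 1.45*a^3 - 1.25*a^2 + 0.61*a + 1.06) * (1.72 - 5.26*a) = -1.7884*a^5 - 7.0422*a^4 + 9.069*a^3 - 5.3586*a^2 - 4.5264*a + 1.8232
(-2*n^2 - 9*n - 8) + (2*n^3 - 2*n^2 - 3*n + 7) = 2*n^3 - 4*n^2 - 12*n - 1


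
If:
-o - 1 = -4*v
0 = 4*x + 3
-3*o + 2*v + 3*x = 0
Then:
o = -7/10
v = 3/40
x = -3/4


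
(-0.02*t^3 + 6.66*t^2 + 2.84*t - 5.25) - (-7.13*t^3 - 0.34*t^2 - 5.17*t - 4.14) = 7.11*t^3 + 7.0*t^2 + 8.01*t - 1.11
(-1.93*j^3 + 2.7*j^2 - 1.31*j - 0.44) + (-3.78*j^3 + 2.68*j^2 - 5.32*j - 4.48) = -5.71*j^3 + 5.38*j^2 - 6.63*j - 4.92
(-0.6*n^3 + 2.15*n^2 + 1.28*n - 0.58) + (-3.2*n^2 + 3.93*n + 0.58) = -0.6*n^3 - 1.05*n^2 + 5.21*n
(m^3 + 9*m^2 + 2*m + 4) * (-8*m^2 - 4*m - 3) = -8*m^5 - 76*m^4 - 55*m^3 - 67*m^2 - 22*m - 12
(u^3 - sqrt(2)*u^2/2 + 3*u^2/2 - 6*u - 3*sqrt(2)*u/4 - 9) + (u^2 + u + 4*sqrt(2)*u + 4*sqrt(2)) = u^3 - sqrt(2)*u^2/2 + 5*u^2/2 - 5*u + 13*sqrt(2)*u/4 - 9 + 4*sqrt(2)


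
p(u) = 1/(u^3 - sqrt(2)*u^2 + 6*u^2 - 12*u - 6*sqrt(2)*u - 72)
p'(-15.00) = 0.00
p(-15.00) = 0.00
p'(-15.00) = 0.00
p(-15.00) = 0.00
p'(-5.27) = -0.05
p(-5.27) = 0.06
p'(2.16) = 0.00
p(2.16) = -0.01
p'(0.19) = 0.00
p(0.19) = -0.01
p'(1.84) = 0.00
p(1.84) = -0.01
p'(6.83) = 0.00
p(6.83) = 0.00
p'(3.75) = -0.06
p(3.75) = -0.03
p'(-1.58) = 0.03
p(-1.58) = -0.03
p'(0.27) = 0.00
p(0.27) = -0.01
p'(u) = (-3*u^2 - 12*u + 2*sqrt(2)*u + 6*sqrt(2) + 12)/(u^3 - sqrt(2)*u^2 + 6*u^2 - 12*u - 6*sqrt(2)*u - 72)^2 = (-3*u^2 - 12*u + 2*sqrt(2)*u + 6*sqrt(2) + 12)/(-u^3 - 6*u^2 + sqrt(2)*u^2 + 6*sqrt(2)*u + 12*u + 72)^2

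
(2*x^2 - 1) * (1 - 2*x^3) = -4*x^5 + 2*x^3 + 2*x^2 - 1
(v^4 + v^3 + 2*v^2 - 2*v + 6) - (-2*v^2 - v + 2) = v^4 + v^3 + 4*v^2 - v + 4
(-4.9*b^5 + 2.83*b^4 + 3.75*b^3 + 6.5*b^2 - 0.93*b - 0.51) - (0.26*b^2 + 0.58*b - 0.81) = -4.9*b^5 + 2.83*b^4 + 3.75*b^3 + 6.24*b^2 - 1.51*b + 0.3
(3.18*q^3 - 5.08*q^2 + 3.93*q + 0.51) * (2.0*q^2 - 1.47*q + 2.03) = 6.36*q^5 - 14.8346*q^4 + 21.783*q^3 - 15.0695*q^2 + 7.2282*q + 1.0353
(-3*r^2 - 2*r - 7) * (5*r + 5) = -15*r^3 - 25*r^2 - 45*r - 35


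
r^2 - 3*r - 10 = (r - 5)*(r + 2)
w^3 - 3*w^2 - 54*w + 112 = (w - 8)*(w - 2)*(w + 7)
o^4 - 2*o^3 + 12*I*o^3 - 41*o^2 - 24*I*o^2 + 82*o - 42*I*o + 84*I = (o - 2)*(o + 2*I)*(o + 3*I)*(o + 7*I)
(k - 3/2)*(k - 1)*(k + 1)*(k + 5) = k^4 + 7*k^3/2 - 17*k^2/2 - 7*k/2 + 15/2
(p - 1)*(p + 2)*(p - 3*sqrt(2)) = p^3 - 3*sqrt(2)*p^2 + p^2 - 3*sqrt(2)*p - 2*p + 6*sqrt(2)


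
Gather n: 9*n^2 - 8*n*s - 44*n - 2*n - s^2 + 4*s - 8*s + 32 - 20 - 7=9*n^2 + n*(-8*s - 46) - s^2 - 4*s + 5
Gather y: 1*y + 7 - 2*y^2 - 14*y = -2*y^2 - 13*y + 7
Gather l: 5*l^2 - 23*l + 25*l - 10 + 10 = 5*l^2 + 2*l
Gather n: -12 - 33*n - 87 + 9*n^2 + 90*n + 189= 9*n^2 + 57*n + 90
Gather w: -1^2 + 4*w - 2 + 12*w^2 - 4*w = 12*w^2 - 3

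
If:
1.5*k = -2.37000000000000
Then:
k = -1.58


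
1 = 1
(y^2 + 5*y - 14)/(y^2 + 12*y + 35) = (y - 2)/(y + 5)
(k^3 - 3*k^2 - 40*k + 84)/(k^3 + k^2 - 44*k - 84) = (k - 2)/(k + 2)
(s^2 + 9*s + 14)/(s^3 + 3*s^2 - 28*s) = (s + 2)/(s*(s - 4))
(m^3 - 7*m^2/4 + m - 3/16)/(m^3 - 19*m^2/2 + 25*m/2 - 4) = (8*m^2 - 10*m + 3)/(8*(m^2 - 9*m + 8))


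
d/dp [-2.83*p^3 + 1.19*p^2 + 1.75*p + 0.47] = -8.49*p^2 + 2.38*p + 1.75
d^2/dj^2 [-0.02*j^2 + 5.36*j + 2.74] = -0.0400000000000000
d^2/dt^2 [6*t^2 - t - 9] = 12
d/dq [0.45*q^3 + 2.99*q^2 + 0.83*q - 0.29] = 1.35*q^2 + 5.98*q + 0.83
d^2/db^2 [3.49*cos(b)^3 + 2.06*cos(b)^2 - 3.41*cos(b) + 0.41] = 0.792500000000001*cos(b) - 4.12*cos(2*b) - 7.8525*cos(3*b)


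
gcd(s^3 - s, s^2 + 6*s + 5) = s + 1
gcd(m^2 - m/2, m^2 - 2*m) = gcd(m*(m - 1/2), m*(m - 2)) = m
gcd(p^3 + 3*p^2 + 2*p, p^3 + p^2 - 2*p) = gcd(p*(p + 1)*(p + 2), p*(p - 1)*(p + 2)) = p^2 + 2*p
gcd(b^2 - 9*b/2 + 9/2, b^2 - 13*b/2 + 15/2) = b - 3/2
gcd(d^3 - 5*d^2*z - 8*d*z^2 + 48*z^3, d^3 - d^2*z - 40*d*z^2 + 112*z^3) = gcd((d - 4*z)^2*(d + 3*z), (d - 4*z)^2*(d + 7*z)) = d^2 - 8*d*z + 16*z^2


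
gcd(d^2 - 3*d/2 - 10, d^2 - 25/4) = d + 5/2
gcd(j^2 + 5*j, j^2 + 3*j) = j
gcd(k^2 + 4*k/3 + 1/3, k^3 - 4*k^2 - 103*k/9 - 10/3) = k + 1/3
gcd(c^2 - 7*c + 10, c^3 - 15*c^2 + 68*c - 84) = c - 2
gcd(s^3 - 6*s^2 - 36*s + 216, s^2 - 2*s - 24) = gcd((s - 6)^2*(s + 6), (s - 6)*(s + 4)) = s - 6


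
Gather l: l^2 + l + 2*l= l^2 + 3*l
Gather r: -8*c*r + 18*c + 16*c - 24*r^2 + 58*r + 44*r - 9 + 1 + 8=34*c - 24*r^2 + r*(102 - 8*c)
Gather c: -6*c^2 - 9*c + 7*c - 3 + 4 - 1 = -6*c^2 - 2*c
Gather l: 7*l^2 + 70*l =7*l^2 + 70*l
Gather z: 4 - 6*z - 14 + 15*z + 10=9*z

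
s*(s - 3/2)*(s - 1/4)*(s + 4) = s^4 + 9*s^3/4 - 53*s^2/8 + 3*s/2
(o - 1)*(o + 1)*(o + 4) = o^3 + 4*o^2 - o - 4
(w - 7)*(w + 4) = w^2 - 3*w - 28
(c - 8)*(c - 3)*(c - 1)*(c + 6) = c^4 - 6*c^3 - 37*c^2 + 186*c - 144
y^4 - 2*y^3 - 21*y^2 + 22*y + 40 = (y - 5)*(y - 2)*(y + 1)*(y + 4)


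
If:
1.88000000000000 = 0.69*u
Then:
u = 2.72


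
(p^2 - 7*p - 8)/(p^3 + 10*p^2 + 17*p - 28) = (p^2 - 7*p - 8)/(p^3 + 10*p^2 + 17*p - 28)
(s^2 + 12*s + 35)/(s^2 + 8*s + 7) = (s + 5)/(s + 1)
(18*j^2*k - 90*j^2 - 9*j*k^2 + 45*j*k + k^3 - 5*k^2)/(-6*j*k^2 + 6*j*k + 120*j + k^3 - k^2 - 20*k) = (-3*j + k)/(k + 4)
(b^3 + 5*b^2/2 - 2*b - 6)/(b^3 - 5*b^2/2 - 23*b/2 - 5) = (2*b^2 + b - 6)/(2*b^2 - 9*b - 5)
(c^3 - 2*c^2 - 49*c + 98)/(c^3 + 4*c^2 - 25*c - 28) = (c^2 - 9*c + 14)/(c^2 - 3*c - 4)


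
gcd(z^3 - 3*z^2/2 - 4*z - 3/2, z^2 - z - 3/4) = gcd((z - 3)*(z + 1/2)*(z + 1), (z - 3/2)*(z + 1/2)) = z + 1/2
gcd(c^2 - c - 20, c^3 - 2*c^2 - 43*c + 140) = c - 5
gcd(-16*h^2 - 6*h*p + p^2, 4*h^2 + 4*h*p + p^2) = 2*h + p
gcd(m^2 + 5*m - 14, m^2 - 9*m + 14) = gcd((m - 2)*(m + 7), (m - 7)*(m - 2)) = m - 2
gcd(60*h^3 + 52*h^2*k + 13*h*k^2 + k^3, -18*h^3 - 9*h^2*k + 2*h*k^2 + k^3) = 2*h + k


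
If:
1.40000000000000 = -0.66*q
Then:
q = -2.12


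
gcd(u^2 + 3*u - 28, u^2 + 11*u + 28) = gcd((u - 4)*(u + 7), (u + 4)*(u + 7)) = u + 7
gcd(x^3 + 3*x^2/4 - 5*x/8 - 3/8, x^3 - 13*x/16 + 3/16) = x^2 + x/4 - 3/4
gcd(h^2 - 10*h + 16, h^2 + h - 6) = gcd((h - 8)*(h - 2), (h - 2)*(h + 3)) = h - 2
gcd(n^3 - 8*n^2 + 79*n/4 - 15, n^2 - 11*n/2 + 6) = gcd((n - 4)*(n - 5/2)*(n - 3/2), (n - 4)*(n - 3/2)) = n^2 - 11*n/2 + 6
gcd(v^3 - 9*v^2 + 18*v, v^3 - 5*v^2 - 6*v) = v^2 - 6*v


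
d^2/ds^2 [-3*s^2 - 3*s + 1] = -6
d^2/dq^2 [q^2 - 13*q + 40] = 2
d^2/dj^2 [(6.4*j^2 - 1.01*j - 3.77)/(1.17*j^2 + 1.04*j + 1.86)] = (-18.340218*j^3 - 114.530598*j^2 - 14.336244*j + 56.443652)/(1.601613*j^6 + 4.270968*j^5 + 11.434878*j^4 + 14.704352*j^3 + 18.178524*j^2 + 10.793952*j + 6.434856)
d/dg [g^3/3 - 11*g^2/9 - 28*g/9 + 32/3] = g^2 - 22*g/9 - 28/9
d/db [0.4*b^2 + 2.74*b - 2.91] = 0.8*b + 2.74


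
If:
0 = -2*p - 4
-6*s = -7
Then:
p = -2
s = 7/6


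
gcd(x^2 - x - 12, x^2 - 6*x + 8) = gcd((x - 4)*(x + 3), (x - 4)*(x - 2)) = x - 4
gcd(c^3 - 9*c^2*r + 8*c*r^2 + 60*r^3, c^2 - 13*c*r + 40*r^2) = -c + 5*r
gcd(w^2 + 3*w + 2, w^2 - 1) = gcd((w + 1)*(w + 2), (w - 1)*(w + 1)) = w + 1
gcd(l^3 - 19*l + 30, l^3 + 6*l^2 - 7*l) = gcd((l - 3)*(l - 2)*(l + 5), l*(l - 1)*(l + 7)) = 1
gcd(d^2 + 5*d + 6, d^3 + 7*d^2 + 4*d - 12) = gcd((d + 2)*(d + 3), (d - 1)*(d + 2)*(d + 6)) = d + 2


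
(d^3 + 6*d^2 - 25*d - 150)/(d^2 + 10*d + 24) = (d^2 - 25)/(d + 4)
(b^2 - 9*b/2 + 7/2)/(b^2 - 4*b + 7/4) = 2*(b - 1)/(2*b - 1)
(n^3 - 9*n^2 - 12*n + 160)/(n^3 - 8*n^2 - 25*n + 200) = (n + 4)/(n + 5)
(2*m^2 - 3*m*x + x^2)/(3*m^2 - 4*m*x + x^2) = (-2*m + x)/(-3*m + x)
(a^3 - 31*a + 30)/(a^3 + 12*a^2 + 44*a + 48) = (a^2 - 6*a + 5)/(a^2 + 6*a + 8)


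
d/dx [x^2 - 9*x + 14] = 2*x - 9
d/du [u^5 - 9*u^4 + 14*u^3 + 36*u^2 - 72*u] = 5*u^4 - 36*u^3 + 42*u^2 + 72*u - 72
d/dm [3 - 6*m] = -6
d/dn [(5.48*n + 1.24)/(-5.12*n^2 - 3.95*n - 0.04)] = (28.0576*n^2 + 12.6976*n + 4.6788)/(26.2144*n^4 + 40.448*n^3 + 16.0121*n^2 + 0.316*n + 0.0016)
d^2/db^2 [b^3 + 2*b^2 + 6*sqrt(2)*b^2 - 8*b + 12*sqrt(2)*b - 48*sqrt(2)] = 6*b + 4 + 12*sqrt(2)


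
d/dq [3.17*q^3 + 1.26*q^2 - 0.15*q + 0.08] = 9.51*q^2 + 2.52*q - 0.15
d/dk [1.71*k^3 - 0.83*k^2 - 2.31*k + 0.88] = 5.13*k^2 - 1.66*k - 2.31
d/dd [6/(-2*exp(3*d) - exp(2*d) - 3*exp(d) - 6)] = (36*exp(2*d) + 12*exp(d) + 18)*exp(d)/(2*exp(3*d) + exp(2*d) + 3*exp(d) + 6)^2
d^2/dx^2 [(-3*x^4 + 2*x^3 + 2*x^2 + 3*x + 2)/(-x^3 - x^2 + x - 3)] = 2*(6*x^6 - 51*x^5 + 45*x^4 - 50*x^3 + 252*x^2 - 3*x - 23)/(x^9 + 3*x^8 + 4*x^6 + 18*x^5 - 6*x^4 + 8*x^3 + 36*x^2 - 27*x + 27)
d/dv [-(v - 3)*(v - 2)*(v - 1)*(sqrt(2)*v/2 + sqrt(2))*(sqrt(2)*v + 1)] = -5*v^4 - 2*sqrt(2)*v^3 + 16*v^3 + 3*v^2 + 6*sqrt(2)*v^2 - 32*v + sqrt(2)*v - 8*sqrt(2) + 12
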